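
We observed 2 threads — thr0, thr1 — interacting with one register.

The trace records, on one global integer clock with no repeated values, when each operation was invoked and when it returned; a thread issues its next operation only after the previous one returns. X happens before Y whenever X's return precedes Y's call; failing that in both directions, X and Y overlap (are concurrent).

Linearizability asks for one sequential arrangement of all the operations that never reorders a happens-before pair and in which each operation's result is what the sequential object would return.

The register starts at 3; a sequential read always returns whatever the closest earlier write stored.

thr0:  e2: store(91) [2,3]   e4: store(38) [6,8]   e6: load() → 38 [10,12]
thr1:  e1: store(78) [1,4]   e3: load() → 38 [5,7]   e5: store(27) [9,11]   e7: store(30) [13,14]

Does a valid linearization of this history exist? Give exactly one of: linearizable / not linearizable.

linearizable

witness order: e1, e2, e4, e3, e6, e5, e7
step 1: e1 store(78) — value 78
step 2: e2 store(91) — value 91
step 3: e4 store(38) — value 38
step 4: e3 load() → 38 — value 38
step 5: e6 load() → 38 — value 38
step 6: e5 store(27) — value 27
step 7: e7 store(30) — value 30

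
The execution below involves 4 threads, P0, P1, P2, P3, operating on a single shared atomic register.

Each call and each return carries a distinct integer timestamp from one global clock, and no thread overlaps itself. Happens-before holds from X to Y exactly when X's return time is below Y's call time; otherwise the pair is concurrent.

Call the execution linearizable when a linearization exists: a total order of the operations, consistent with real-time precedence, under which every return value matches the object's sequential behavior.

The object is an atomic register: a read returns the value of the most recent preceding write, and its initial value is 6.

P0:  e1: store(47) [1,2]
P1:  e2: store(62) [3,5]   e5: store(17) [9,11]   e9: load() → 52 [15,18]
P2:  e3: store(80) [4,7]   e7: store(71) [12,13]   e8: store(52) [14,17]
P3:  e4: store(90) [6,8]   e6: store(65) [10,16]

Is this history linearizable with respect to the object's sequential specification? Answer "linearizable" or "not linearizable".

linearizable

witness order: e1, e2, e3, e4, e5, e6, e7, e8, e9
1. e1 store(47), leaving value 47
2. e2 store(62), leaving value 62
3. e3 store(80), leaving value 80
4. e4 store(90), leaving value 90
5. e5 store(17), leaving value 17
6. e6 store(65), leaving value 65
7. e7 store(71), leaving value 71
8. e8 store(52), leaving value 52
9. e9 load() → 52, leaving value 52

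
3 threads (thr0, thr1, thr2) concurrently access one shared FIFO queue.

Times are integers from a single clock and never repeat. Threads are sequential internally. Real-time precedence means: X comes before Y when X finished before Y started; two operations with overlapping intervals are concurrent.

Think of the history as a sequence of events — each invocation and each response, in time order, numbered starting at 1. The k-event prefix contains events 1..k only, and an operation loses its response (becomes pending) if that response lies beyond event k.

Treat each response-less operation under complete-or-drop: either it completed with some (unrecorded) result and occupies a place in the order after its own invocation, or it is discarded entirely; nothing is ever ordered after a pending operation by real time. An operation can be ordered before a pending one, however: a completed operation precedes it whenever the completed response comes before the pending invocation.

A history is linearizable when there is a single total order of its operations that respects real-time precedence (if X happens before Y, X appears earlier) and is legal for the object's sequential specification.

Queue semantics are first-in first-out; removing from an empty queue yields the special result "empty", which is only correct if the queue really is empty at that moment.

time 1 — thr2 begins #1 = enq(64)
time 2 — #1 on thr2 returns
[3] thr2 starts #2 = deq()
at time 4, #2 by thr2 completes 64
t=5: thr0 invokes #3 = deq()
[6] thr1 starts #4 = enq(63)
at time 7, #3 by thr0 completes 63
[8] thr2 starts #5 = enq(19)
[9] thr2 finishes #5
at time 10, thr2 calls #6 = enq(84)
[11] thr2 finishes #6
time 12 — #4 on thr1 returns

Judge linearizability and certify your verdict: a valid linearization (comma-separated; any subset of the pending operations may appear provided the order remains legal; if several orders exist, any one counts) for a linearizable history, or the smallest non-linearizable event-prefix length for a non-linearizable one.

linearizable — witness: #1, #2, #4, #3, #5, #6

after step 1 (#1 enq(64)): queue <64>
after step 2 (#2 deq() → 64): queue <>
after step 3 (#4 enq(63)): queue <63>
after step 4 (#3 deq() → 63): queue <>
after step 5 (#5 enq(19)): queue <19>
after step 6 (#6 enq(84)): queue <19,84>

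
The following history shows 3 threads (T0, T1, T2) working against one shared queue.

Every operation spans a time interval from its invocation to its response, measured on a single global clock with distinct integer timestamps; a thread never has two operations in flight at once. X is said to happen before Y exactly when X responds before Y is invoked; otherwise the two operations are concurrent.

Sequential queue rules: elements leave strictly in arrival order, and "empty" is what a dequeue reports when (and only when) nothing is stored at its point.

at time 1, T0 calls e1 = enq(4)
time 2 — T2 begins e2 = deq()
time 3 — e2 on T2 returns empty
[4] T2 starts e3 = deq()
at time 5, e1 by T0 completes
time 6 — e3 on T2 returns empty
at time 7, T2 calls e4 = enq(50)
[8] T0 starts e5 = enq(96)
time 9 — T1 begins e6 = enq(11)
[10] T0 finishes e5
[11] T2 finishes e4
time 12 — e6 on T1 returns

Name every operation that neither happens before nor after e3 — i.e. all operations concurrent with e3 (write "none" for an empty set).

concurrent with e3 ([4,6]): every op whose interval crosses 4..6
e1 [1,5]: concurrent
e2 [2,3]: before
e4 [7,11]: after
e5 [8,10]: after
e6 [9,12]: after

e1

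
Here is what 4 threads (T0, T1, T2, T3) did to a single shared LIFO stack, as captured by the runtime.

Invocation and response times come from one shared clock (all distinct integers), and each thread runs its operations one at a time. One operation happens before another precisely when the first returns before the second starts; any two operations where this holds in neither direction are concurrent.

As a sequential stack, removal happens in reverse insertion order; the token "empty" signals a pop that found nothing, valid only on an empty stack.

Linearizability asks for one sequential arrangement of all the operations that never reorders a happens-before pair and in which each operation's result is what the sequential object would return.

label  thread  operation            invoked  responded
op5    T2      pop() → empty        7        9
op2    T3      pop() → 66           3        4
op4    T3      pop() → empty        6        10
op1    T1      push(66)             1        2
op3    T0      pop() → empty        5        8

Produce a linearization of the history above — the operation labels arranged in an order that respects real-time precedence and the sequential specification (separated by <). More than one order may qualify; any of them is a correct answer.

step 1: op1 push(66) — stack <66>
step 2: op2 pop() → 66 — stack <>
step 3: op3 pop() → empty — stack <>
step 4: op4 pop() → empty — stack <>
step 5: op5 pop() → empty — stack <>

op1 < op2 < op3 < op4 < op5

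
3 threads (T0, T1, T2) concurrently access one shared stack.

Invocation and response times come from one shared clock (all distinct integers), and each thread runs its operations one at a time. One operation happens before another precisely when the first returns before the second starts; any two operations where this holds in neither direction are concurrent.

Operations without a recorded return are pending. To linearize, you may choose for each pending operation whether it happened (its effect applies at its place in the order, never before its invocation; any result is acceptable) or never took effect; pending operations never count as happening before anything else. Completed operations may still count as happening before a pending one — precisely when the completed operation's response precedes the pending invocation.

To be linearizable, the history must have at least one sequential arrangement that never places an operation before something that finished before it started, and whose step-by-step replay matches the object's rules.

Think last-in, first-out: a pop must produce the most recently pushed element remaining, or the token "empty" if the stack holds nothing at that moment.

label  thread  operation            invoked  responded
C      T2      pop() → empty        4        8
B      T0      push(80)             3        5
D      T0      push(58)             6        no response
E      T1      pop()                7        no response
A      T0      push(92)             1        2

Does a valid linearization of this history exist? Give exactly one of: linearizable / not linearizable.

not linearizable

prefix check: 1..7 passes, 1..8 fails once C's time-8 response joins
all 2 real-time-respecting orders fail — 3 completed stack operations, no legal replay
no escape via the 2 pending operations (D, E): every completion choice fails
sample order A, B, C (pending dropped) stalls at step 3 — C pop() → empty has no legal effect
sample order A, C, B (pending dropped) stalls at step 2 — C pop() → empty has no legal effect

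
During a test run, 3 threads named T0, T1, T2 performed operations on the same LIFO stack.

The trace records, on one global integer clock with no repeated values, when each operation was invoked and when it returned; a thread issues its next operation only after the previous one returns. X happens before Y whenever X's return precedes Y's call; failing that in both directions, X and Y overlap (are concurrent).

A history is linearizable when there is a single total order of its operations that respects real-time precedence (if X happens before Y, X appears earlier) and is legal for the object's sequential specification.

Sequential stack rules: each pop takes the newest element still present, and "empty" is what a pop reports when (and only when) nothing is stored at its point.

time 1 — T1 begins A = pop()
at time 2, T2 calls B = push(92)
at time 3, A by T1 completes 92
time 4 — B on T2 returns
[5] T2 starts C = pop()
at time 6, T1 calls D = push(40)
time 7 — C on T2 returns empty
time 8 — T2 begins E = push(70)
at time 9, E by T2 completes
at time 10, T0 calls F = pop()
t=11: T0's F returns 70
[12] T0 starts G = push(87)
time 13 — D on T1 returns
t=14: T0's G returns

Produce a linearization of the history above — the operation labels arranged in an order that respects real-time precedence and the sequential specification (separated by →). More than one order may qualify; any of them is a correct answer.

1. B push(92), leaving stack <92>
2. A pop() → 92, leaving stack <>
3. C pop() → empty, leaving stack <>
4. D push(40), leaving stack <40>
5. E push(70), leaving stack <40,70>
6. F pop() → 70, leaving stack <40>
7. G push(87), leaving stack <40,87>

B → A → C → D → E → F → G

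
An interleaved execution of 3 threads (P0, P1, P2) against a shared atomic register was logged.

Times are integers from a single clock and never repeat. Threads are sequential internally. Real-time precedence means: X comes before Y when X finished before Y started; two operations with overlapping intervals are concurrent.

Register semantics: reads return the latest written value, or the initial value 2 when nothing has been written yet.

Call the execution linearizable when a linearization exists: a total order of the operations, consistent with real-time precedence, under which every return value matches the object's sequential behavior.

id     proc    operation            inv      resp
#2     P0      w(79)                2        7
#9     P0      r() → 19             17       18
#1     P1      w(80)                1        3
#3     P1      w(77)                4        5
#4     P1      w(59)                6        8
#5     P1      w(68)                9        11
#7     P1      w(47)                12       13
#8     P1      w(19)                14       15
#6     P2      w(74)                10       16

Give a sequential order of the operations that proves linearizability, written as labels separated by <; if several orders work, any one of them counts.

after step 1 (#1 w(80)): value 80
after step 2 (#2 w(79)): value 79
after step 3 (#3 w(77)): value 77
after step 4 (#4 w(59)): value 59
after step 5 (#5 w(68)): value 68
after step 6 (#6 w(74)): value 74
after step 7 (#7 w(47)): value 47
after step 8 (#8 w(19)): value 19
after step 9 (#9 r() → 19): value 19

#1 < #2 < #3 < #4 < #5 < #6 < #7 < #8 < #9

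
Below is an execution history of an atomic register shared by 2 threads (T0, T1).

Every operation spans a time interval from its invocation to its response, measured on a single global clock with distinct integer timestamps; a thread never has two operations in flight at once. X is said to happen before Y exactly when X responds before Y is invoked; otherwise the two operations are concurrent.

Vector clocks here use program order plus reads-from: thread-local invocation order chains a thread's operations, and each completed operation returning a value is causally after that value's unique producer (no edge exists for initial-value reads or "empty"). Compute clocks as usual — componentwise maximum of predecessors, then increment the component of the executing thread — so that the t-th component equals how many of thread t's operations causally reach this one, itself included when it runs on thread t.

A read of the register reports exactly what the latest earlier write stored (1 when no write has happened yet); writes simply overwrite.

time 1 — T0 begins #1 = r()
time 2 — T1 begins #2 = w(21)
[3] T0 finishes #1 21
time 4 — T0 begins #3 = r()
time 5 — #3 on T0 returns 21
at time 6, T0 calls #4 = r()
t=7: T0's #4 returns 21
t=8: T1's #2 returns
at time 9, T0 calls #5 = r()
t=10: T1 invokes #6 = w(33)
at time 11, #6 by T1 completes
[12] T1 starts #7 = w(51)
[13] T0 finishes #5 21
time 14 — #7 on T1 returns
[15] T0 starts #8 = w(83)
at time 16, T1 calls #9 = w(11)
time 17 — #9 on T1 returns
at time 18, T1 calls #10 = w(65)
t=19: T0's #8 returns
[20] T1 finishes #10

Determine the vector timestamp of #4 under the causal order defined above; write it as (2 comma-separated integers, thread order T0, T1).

#2, invoked 2, has no incoming edges; only T1's bump applies → (0, 1)
VC(#6, invoked at 10): max of VC(#2)=(0, 1), then +1 on thread T1 → (0, 2)
VC(#1, invoked at 1): max of VC(#2)=(0, 1), then +1 on thread T0 → (1, 1)
VC(#7, invoked at 12): max of VC(#6)=(0, 2), then +1 on thread T1 → (0, 3)
VC(#3, invoked at 4): max of VC(#1)=(1, 1), VC(#2)=(0, 1), then +1 on thread T0 → (2, 1)
VC(#9, invoked at 16): max of VC(#7)=(0, 3), then +1 on thread T1 → (0, 4)
VC(#4, invoked at 6): max of VC(#2)=(0, 1), VC(#3)=(2, 1), then +1 on thread T0 → (3, 1)
VC(#10, invoked at 18): max of VC(#9)=(0, 4), then +1 on thread T1 → (0, 5)
VC(#5, invoked at 9): max of VC(#2)=(0, 1), VC(#4)=(3, 1), then +1 on thread T0 → (4, 1)
VC(#8, invoked at 15): max of VC(#5)=(4, 1), then +1 on thread T0 → (5, 1)
target: VC(#4) = (3, 1)

(3, 1)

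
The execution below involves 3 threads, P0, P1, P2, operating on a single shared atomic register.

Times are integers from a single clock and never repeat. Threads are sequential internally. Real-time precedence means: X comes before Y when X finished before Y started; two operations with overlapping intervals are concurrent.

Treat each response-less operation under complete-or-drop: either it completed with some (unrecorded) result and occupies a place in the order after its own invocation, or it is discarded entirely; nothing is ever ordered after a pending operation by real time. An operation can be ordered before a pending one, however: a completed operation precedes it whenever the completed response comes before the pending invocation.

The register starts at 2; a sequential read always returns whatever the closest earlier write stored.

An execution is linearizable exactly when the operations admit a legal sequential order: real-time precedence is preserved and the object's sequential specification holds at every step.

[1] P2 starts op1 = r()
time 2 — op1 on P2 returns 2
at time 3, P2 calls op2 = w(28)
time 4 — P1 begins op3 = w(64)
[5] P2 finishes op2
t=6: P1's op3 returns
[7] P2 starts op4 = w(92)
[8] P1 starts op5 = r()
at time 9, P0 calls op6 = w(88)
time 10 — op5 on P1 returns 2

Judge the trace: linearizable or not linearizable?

not linearizable

events 1..9 are fine; event 10 — the response of op5 at time 10 — makes the prefix non-linearizable
real-time-consistent orders of the 4 completed operations: 2 — all fail the atomic register replay
include/drop combinations of the 2 pending operations (op4, op6) were all tried; none helps
take op1, op2, op3, op5 (pending dropped): step 4 already fails, because op5 r() → 2 cannot occur there
take op1, op3, op2, op5 (pending dropped): step 4 already fails, because op5 r() → 2 cannot occur there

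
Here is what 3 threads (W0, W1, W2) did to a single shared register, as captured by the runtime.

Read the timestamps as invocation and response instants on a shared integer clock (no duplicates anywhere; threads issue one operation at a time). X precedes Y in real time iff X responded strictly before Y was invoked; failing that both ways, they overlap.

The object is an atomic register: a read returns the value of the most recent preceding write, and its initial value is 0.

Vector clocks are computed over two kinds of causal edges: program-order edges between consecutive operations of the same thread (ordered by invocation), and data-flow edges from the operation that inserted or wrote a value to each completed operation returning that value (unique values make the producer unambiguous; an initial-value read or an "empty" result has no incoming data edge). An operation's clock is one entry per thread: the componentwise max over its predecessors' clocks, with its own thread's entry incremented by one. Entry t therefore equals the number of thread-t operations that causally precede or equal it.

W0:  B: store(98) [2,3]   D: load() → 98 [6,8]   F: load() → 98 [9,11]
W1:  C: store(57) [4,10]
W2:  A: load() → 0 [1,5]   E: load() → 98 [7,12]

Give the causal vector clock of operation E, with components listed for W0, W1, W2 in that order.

no predecessors for A (invoked 1): W2 increments from zero → (0, 0, 1)
no predecessors for C (invoked 4): W1 increments from zero → (0, 1, 0)
no predecessors for B (invoked 2): W0 increments from zero → (1, 0, 0)
invoked at 6, D merges VC(B)=(1, 0, 0) and bumps W0's slot → (2, 0, 0)
invoked at 7, E merges VC(A)=(0, 0, 1), VC(B)=(1, 0, 0) and bumps W2's slot → (1, 0, 2)
invoked at 9, F merges VC(B)=(1, 0, 0), VC(D)=(2, 0, 0) and bumps W0's slot → (3, 0, 0)
target: VC(E) = (1, 0, 2)

(1, 0, 2)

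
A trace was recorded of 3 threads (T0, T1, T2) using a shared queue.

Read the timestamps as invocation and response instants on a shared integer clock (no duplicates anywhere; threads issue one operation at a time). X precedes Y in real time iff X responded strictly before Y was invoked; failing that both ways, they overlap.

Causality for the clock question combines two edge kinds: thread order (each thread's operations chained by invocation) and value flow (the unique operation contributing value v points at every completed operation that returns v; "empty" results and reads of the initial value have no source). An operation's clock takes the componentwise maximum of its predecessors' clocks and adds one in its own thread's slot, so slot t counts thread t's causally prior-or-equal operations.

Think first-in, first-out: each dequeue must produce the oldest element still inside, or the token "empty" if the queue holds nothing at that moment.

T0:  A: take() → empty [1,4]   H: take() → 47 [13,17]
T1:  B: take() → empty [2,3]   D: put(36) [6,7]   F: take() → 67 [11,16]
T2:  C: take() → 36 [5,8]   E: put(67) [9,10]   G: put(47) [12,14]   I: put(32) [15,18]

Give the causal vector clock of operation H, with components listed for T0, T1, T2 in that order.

invoked at 2, B has no predecessors; its own T1 bump gives (0, 1, 0)
invoked at 1, A has no predecessors; its own T0 bump gives (1, 0, 0)
D, invoked 6, takes VC(B)=(0, 1, 0) under max, adds 1 for T1 → (0, 2, 0)
C, invoked 5, takes VC(D)=(0, 2, 0) under max, adds 1 for T2 → (0, 2, 1)
E, invoked 9, takes VC(C)=(0, 2, 1) under max, adds 1 for T2 → (0, 2, 2)
G, invoked 12, takes VC(E)=(0, 2, 2) under max, adds 1 for T2 → (0, 2, 3)
F, invoked 11, takes VC(D)=(0, 2, 0), VC(E)=(0, 2, 2) under max, adds 1 for T1 → (0, 3, 2)
I, invoked 15, takes VC(G)=(0, 2, 3) under max, adds 1 for T2 → (0, 2, 4)
H, invoked 13, takes VC(A)=(1, 0, 0), VC(G)=(0, 2, 3) under max, adds 1 for T0 → (2, 2, 3)
target: VC(H) = (2, 2, 3)

(2, 2, 3)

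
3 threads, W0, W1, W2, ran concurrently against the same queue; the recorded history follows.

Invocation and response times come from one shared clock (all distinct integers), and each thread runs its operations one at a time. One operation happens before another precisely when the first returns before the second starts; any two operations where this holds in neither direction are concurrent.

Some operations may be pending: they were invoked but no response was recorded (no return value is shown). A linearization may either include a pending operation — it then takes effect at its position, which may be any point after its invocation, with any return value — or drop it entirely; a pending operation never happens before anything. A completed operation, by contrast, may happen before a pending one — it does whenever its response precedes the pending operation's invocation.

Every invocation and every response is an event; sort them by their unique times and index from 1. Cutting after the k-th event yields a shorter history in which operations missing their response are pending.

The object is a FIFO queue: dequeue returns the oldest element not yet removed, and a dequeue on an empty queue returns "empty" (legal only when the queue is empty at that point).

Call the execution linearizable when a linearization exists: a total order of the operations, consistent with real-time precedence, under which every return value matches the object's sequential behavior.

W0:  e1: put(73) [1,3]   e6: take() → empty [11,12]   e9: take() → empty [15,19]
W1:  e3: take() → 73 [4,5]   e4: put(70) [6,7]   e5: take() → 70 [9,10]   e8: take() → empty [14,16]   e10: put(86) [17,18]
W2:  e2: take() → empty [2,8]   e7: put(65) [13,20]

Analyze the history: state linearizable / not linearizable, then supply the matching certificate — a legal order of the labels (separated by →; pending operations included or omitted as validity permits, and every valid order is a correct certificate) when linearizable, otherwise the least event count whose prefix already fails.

linearizable — witness: e1 → e3 → e2 → e4 → e5 → e6 → e8 → e9 → e7 → e10

1. e1 put(73), leaving queue <73>
2. e3 take() → 73, leaving queue <>
3. e2 take() → empty, leaving queue <>
4. e4 put(70), leaving queue <70>
5. e5 take() → 70, leaving queue <>
6. e6 take() → empty, leaving queue <>
7. e8 take() → empty, leaving queue <>
8. e9 take() → empty, leaving queue <>
9. e7 put(65), leaving queue <65>
10. e10 put(86), leaving queue <65,86>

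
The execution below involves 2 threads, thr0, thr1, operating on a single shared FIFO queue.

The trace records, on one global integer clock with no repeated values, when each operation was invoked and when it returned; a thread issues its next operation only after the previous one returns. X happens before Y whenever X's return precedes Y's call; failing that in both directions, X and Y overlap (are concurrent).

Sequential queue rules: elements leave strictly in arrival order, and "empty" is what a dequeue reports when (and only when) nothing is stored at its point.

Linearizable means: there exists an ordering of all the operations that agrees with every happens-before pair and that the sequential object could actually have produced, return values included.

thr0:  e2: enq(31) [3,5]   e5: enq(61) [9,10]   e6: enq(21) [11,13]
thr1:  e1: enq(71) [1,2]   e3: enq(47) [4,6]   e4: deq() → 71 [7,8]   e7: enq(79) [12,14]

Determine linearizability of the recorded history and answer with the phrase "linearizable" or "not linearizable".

witness order: e1, e2, e3, e4, e5, e6, e7
1. e1 enq(71), leaving queue <71>
2. e2 enq(31), leaving queue <71,31>
3. e3 enq(47), leaving queue <71,31,47>
4. e4 deq() → 71, leaving queue <31,47>
5. e5 enq(61), leaving queue <31,47,61>
6. e6 enq(21), leaving queue <31,47,61,21>
7. e7 enq(79), leaving queue <31,47,61,21,79>

linearizable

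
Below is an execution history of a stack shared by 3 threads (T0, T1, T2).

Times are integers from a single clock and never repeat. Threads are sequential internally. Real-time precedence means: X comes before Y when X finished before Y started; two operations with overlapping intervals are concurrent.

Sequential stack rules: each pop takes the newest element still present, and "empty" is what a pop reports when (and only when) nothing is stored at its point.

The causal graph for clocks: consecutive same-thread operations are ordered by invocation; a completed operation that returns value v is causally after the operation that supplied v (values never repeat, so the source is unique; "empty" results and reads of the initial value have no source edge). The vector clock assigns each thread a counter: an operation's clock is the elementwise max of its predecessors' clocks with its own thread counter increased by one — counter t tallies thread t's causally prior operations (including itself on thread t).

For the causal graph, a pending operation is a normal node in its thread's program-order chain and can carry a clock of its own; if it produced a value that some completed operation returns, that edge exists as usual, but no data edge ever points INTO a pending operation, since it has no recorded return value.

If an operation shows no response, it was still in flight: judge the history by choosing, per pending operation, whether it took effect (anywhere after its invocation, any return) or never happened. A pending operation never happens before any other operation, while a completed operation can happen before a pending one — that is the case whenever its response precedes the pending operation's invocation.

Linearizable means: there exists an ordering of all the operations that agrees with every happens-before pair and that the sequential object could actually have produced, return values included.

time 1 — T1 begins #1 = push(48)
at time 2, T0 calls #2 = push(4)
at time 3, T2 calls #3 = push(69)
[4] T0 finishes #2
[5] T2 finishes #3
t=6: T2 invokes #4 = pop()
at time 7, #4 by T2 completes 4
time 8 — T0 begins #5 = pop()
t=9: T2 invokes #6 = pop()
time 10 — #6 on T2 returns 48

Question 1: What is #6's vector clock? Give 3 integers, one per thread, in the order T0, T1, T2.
(1, 1, 3)

VC(#3, invoked at 3): no causal predecessors; +1 on T2 → (0, 0, 1)
VC(#1, invoked at 1): no causal predecessors; +1 on T1 → (0, 1, 0)
VC(#2, invoked at 2): no causal predecessors; +1 on T0 → (1, 0, 0)
#5 (invocation 8): componentwise max over VC(#2)=(1, 0, 0), +1 at T0, giving (2, 0, 0)
#4 (invocation 6): componentwise max over VC(#2)=(1, 0, 0), VC(#3)=(0, 0, 1), +1 at T2, giving (1, 0, 2)
#6 (invocation 9): componentwise max over VC(#1)=(0, 1, 0), VC(#4)=(1, 0, 2), +1 at T2, giving (1, 1, 3)
target: VC(#6) = (1, 1, 3)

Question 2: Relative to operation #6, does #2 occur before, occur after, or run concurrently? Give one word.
before

#2 spans [2,4], #6 spans [9,10]
resp(#2)=4 < inv(#6)=9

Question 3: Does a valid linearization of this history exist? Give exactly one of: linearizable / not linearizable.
linearizable

a witness: #1, #3, #2, #4, #5, #6
after step 1 (#1 push(48) (pending, included)): stack <48>
after step 2 (#3 push(69)): stack <48,69>
after step 3 (#2 push(4)): stack <48,69,4>
after step 4 (#4 pop() → 4): stack <48,69>
after step 5 (#5 pop() (pending, included)): stack <48>
after step 6 (#6 pop() → 48): stack <>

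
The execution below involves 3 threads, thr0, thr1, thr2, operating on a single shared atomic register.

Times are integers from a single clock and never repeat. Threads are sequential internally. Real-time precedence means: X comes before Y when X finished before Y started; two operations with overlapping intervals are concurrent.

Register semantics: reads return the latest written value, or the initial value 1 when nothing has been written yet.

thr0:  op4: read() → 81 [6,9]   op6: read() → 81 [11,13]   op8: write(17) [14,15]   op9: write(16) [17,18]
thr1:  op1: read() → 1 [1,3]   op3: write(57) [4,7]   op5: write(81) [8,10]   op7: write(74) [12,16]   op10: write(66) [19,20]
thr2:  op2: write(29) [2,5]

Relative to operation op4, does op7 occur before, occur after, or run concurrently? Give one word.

op7 spans [12,16], op4 spans [6,9]
resp(op4)=9 < inv(op7)=12

after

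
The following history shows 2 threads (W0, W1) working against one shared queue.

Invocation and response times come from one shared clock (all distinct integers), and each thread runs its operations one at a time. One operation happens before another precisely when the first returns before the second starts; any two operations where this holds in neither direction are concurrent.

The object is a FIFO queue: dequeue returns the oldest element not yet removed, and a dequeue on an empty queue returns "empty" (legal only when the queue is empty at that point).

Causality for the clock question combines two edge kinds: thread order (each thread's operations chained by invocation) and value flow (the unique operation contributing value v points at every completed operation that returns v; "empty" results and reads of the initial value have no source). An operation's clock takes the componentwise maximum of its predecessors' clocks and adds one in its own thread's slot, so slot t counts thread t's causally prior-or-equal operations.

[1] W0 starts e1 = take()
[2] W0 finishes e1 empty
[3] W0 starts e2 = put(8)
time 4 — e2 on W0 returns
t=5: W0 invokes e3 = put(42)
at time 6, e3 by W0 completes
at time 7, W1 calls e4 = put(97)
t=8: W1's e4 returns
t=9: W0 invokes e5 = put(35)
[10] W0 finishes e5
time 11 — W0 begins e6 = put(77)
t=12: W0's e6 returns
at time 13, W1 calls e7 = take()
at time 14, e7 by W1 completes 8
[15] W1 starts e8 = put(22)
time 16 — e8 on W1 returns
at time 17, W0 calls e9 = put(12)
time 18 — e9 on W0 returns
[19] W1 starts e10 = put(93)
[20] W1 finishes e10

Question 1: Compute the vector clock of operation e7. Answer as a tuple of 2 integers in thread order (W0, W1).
(2, 2)

e4, invoked 7, has no incoming edges; only W1's bump applies → (0, 1)
e1, invoked 1, has no incoming edges; only W0's bump applies → (1, 0)
invoked at 3, e2 merges VC(e1)=(1, 0) and bumps W0's slot → (2, 0)
invoked at 5, e3 merges VC(e2)=(2, 0) and bumps W0's slot → (3, 0)
invoked at 13, e7 merges VC(e2)=(2, 0), VC(e4)=(0, 1) and bumps W1's slot → (2, 2)
invoked at 9, e5 merges VC(e3)=(3, 0) and bumps W0's slot → (4, 0)
invoked at 15, e8 merges VC(e7)=(2, 2) and bumps W1's slot → (2, 3)
invoked at 11, e6 merges VC(e5)=(4, 0) and bumps W0's slot → (5, 0)
invoked at 19, e10 merges VC(e8)=(2, 3) and bumps W1's slot → (2, 4)
invoked at 17, e9 merges VC(e6)=(5, 0) and bumps W0's slot → (6, 0)
target: VC(e7) = (2, 2)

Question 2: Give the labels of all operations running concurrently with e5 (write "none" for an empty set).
none

e5 spans [9,10]: anything still running between times 9 and 10 counts as concurrent
e1 [1,2]: before
e2 [3,4]: before
e3 [5,6]: before
e4 [7,8]: before
e6 [11,12]: after
e7 [13,14]: after
e8 [15,16]: after
e9 [17,18]: after
e10 [19,20]: after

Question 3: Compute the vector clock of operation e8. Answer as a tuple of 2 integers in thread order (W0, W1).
(2, 3)

root op e4, invoked 7: fresh clock plus W1's own tick → (0, 1)
root op e1, invoked 1: fresh clock plus W0's own tick → (1, 0)
VC(e2, invoked at 3): max of VC(e1)=(1, 0), then +1 on thread W0 → (2, 0)
VC(e3, invoked at 5): max of VC(e2)=(2, 0), then +1 on thread W0 → (3, 0)
VC(e7, invoked at 13): max of VC(e2)=(2, 0), VC(e4)=(0, 1), then +1 on thread W1 → (2, 2)
VC(e5, invoked at 9): max of VC(e3)=(3, 0), then +1 on thread W0 → (4, 0)
VC(e8, invoked at 15): max of VC(e7)=(2, 2), then +1 on thread W1 → (2, 3)
VC(e6, invoked at 11): max of VC(e5)=(4, 0), then +1 on thread W0 → (5, 0)
VC(e10, invoked at 19): max of VC(e8)=(2, 3), then +1 on thread W1 → (2, 4)
VC(e9, invoked at 17): max of VC(e6)=(5, 0), then +1 on thread W0 → (6, 0)
target: VC(e8) = (2, 3)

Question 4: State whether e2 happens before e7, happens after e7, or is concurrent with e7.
before

e2 spans [3,4], e7 spans [13,14]
resp(e2)=4 < inv(e7)=13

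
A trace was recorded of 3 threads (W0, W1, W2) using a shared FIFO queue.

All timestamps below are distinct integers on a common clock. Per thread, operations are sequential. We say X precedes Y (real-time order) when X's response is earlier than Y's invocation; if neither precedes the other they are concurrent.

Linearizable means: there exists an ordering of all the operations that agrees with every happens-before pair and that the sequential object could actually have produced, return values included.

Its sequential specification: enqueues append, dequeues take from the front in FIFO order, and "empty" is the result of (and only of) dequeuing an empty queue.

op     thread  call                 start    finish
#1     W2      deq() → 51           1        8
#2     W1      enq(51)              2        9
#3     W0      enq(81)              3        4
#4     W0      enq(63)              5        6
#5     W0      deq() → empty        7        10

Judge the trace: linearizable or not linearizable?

cut after 9 events: linearizable; cut after 10 events (#5 responds, time 10): not linearizable
every one of the 20 real-time-consistent orders over 5 completed FIFO queue ops fails the sequential spec
one such order, #1, #2, #3, #4, #5, breaks at step 1 where #1 deq() → 51 is illegal
one such order, #1, #3, #2, #4, #5, breaks at step 1 where #1 deq() → 51 is illegal

not linearizable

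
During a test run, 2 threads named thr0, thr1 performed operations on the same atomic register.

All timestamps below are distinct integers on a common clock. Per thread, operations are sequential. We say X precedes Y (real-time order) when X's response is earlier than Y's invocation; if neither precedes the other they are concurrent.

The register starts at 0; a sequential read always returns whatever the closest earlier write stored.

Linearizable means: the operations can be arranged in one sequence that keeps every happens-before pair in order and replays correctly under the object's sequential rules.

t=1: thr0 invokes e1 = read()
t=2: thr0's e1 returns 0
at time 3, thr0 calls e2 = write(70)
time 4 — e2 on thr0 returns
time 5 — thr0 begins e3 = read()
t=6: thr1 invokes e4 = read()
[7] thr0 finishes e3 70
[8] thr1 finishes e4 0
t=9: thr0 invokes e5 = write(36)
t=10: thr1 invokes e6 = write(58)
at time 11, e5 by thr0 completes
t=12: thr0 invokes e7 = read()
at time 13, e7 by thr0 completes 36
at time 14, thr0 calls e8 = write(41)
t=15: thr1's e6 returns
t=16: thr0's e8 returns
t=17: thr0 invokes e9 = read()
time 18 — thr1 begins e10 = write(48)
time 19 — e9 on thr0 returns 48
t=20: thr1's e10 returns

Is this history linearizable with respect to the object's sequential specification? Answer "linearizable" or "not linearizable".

not linearizable

cut after 7 events: linearizable; cut after 8 events (e4 responds, time 8): not linearizable
no legal order exists: 2 real-time-consistent candidates over 4 completed atomic register operations, all rejected
e.g. e1, e2, e3, e4: illegal at step 4, since e4 read() → 0 cannot apply there
e.g. e1, e2, e4, e3: illegal at step 3, since e4 read() → 0 cannot apply there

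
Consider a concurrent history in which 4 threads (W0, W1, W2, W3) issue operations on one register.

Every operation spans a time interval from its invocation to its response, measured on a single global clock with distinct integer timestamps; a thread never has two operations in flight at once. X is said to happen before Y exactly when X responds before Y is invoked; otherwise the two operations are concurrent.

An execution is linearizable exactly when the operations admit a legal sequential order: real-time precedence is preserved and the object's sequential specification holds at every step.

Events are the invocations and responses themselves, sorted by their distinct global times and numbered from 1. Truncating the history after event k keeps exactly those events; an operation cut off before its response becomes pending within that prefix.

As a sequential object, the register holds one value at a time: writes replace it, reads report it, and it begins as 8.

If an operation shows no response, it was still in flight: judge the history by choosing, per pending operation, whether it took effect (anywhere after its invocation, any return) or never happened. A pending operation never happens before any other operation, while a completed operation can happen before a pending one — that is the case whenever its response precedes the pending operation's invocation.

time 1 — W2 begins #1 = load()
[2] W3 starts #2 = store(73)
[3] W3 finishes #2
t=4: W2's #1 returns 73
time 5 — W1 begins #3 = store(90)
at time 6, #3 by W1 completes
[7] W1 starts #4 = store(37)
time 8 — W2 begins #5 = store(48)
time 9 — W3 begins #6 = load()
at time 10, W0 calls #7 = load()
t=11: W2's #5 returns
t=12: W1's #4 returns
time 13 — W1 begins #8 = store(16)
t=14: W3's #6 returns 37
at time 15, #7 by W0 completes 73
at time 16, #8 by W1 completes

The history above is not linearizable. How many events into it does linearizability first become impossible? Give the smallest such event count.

15

one valid order for events 1..14 is #2, #1, #3, #4, #6, #5:
1. #2 store(73), leaving value 73
2. #1 load() → 73, leaving value 73
3. #3 store(90), leaving value 90
4. #4 store(37), leaving value 37
5. #6 load() → 37, leaving value 37
6. #5 store(48), leaving value 48
adding event 15 (#7 responds at 15) leaves no legal real-time order
include/drop combinations of the 1 pending operation (#8) were all tried; none helps
one such order, #1, #2, #3, #4, #5, #6, #7 (pending dropped), breaks at step 1 where #1 load() → 73 is illegal
one such order, #1, #2, #3, #4, #5, #7, #6 (pending dropped), breaks at step 1 where #1 load() → 73 is illegal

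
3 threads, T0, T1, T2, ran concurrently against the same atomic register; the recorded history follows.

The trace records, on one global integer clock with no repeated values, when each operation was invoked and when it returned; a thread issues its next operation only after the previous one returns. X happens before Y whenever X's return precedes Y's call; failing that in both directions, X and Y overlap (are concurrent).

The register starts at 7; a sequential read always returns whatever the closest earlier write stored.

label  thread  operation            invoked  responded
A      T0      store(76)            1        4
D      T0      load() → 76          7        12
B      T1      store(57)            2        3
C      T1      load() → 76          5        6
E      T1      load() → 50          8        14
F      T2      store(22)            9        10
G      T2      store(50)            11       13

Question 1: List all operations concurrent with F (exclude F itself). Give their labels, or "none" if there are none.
Answer: D, E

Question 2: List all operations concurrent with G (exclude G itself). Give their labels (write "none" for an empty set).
Answer: D, E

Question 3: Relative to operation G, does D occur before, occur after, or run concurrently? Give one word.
Answer: concurrent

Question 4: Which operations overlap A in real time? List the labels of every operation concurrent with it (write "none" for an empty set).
Answer: B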